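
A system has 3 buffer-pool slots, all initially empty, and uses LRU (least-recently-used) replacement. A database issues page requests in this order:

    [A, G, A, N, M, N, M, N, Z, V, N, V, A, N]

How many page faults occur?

7

A: fault, frames [A]
G: fault, frames [A, G]
A: hit
N: fault, frames [G, A, N]
M: fault, evict G, frames [A, N, M]
N: hit
M: hit
N: hit
Z: fault, evict A, frames [M, N, Z]
V: fault, evict M, frames [N, Z, V]
N: hit
V: hit
A: fault, evict Z, frames [N, V, A]
N: hit
Page faults: 7.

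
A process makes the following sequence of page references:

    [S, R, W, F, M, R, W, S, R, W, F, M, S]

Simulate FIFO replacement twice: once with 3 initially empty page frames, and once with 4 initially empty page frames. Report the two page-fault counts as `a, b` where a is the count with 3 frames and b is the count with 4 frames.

10, 11

3 frames: F F F F F F F F . . F F . → 10 faults.
4 frames: F F F F F . . F F F F F F → 11 faults.
11 > 10: adding a frame increased faults — Belady's anomaly.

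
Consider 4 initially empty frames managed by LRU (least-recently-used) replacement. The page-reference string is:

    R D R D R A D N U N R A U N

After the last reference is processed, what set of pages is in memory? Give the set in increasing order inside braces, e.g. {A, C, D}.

{A, N, R, U}

R: fault, frames [R]
D: fault, frames [R, D]
R: hit
D: hit
R: hit
A: fault, frames [D, R, A]
D: hit
N: fault, frames [R, A, D, N]
U: fault, evict R, frames [A, D, N, U]
N: hit
R: fault, evict A, frames [D, U, N, R]
A: fault, evict D, frames [U, N, R, A]
U: hit
N: hit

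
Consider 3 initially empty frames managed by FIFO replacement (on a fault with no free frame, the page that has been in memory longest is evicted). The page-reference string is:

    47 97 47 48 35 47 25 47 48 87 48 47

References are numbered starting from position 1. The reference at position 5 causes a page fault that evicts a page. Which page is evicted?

pos 1: 47 -> miss, frames [47]
pos 2: 97 -> miss, frames [47, 97]
pos 3: 47 -> hit
pos 4: 48 -> miss, frames [47, 97, 48]
pos 5: 35 -> miss, evict 47, frames [97, 48, 35]
At position 5, page 47 is evicted.

47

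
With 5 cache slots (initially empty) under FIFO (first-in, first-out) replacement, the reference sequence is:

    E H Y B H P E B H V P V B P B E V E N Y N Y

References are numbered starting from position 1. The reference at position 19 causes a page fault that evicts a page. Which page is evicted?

Y

pos 1: E: fault, frames [E]
pos 2: H: fault, frames [E, H]
pos 3: Y: fault, frames [E, H, Y]
pos 4: B: fault, frames [E, H, Y, B]
pos 5: H: hit
pos 6: P: fault, frames [E, H, Y, B, P]
pos 7: E: hit
pos 8: B: hit
pos 9: H: hit
pos 10: V: fault, evict E, frames [H, Y, B, P, V]
pos 11: P: hit
pos 12: V: hit
pos 13: B: hit
pos 14: P: hit
pos 15: B: hit
pos 16: E: fault, evict H, frames [Y, B, P, V, E]
pos 17: V: hit
pos 18: E: hit
pos 19: N: fault, evict Y, frames [B, P, V, E, N]
At position 19, page Y is evicted.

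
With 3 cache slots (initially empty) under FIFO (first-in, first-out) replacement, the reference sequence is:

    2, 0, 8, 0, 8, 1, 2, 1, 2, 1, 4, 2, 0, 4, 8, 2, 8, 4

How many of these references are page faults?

2: fault, frames {2}
0: fault, frames {2,0}
8: fault, frames {2,0,8}
0: hit
8: hit
1: fault, evict 2, frames {0,8,1}
2: fault, evict 0, frames {8,1,2}
1: hit
2: hit
1: hit
4: fault, evict 8, frames {1,2,4}
2: hit
0: fault, evict 1, frames {2,4,0}
4: hit
8: fault, evict 2, frames {4,0,8}
2: fault, evict 4, frames {0,8,2}
8: hit
4: fault, evict 0, frames {8,2,4}
Page faults: 10.

10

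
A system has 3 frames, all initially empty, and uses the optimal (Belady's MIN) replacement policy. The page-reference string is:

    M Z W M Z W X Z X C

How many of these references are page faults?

M -> miss, frames [M]
Z -> miss, frames [M, Z]
W -> miss, frames [M, Z, W]
M -> hit
Z -> hit
W -> hit
X -> miss, evict W, frames [M, Z, X]
Z -> hit
X -> hit
C -> miss, evict X, frames [M, Z, C]
Page faults: 5.

5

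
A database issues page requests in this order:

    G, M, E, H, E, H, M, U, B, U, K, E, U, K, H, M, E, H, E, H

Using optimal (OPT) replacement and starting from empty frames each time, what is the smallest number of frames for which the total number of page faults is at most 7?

5

f=1: 20 faults
f=2: 13 faults
f=3: 9 faults
f=4: 8 faults
f=5: 7 faults
f=6: 7 faults
f=7: 7 faults
Smallest f with faults ≤ 7 is 5.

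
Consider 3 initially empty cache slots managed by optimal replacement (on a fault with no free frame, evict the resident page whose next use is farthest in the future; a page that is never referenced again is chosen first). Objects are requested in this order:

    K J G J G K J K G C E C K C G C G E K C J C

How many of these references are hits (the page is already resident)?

K: miss, frames [K]
J: miss, frames [K, J]
G: miss, frames [K, J, G]
J: hit
G: hit
K: hit
J: hit
K: hit
G: hit
C: miss, evict J, frames [K, G, C]
E: miss, evict G, frames [K, C, E]
C: hit
K: hit
C: hit
G: miss, evict K, frames [C, E, G]
C: hit
G: hit
E: hit
K: miss, evict G, frames [C, E, K]
C: hit
J: miss, evict K, frames [C, E, J]
C: hit
Hits: 14.

14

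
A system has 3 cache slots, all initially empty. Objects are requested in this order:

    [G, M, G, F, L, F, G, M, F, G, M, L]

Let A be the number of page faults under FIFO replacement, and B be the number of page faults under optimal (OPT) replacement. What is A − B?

Under FIFO: F F . F F . F F F . . F → 8 faults.
Under OPT: F F . F F . . F . . . F → 6 faults.
A − B = 8 − 6 = 2.

2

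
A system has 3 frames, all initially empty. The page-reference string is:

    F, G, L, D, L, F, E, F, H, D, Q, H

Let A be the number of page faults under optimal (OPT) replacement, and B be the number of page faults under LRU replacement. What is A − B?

Under OPT: F F F F . . F . F . F . → 7 faults.
Under LRU: F F F F . F F . F F F . → 9 faults.
A − B = 7 − 9 = -2.

-2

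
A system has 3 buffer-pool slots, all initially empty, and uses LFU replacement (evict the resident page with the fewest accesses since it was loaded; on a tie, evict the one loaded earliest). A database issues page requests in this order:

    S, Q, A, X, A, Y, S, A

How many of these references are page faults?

6

S -> fault, frames (S)
Q -> fault, frames (S Q)
A -> fault, frames (S Q A)
X -> fault, evict S, frames (Q A X)
A -> hit
Y -> fault, evict Q, frames (A X Y)
S -> fault, evict X, frames (A Y S)
A -> hit
Page faults: 6.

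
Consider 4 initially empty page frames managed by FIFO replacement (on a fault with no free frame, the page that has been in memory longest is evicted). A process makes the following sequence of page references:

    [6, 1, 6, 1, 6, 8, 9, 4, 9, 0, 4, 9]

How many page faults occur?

6: miss, frames (6)
1: miss, frames (6 1)
6: hit
1: hit
6: hit
8: miss, frames (6 1 8)
9: miss, frames (6 1 8 9)
4: miss, evict 6, frames (1 8 9 4)
9: hit
0: miss, evict 1, frames (8 9 4 0)
4: hit
9: hit
Page faults: 6.

6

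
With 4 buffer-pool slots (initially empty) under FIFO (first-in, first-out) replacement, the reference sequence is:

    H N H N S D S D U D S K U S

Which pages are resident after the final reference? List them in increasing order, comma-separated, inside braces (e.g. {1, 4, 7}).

{D, K, S, U}

H → miss, frames (H)
N → miss, frames (H N)
H → hit
N → hit
S → miss, frames (H N S)
D → miss, frames (H N S D)
S → hit
D → hit
U → miss, evict H, frames (N S D U)
D → hit
S → hit
K → miss, evict N, frames (S D U K)
U → hit
S → hit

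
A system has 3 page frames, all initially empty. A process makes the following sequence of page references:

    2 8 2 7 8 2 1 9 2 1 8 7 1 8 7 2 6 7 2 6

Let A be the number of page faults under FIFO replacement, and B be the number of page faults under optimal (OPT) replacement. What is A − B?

3

Under FIFO: F F . F . . F F F . F F F . . F F F . . → 12 faults.
Under OPT: F F . F . . F F . . F F . . . F F . . . → 9 faults.
A − B = 12 − 9 = 3.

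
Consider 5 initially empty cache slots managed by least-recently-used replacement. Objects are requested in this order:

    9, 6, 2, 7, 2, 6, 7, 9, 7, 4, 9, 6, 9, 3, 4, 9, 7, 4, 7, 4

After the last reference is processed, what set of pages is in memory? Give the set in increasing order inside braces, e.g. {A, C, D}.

9 → fault, frames {9}
6 → fault, frames {9,6}
2 → fault, frames {9,6,2}
7 → fault, frames {9,6,2,7}
2 → hit
6 → hit
7 → hit
9 → hit
7 → hit
4 → fault, frames {2,6,9,7,4}
9 → hit
6 → hit
9 → hit
3 → fault, evict 2, frames {7,4,6,9,3}
4 → hit
9 → hit
7 → hit
4 → hit
7 → hit
4 → hit

{3, 4, 6, 7, 9}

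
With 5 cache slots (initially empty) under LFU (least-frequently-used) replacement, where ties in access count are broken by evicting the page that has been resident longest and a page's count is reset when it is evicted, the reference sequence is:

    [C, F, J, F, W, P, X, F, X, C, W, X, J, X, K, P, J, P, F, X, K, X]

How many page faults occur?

12

C → miss, frames {C}
F → miss, frames {C,F}
J → miss, frames {C,F,J}
F → hit
W → miss, frames {C,F,J,W}
P → miss, frames {C,F,J,W,P}
X → miss, evict C, frames {F,J,W,P,X}
F → hit
X → hit
C → miss, evict J, frames {F,W,P,X,C}
W → hit
X → hit
J → miss, evict P, frames {F,W,X,C,J}
X → hit
K → miss, evict C, frames {F,W,X,J,K}
P → miss, evict J, frames {F,W,X,K,P}
J → miss, evict K, frames {F,W,X,P,J}
P → hit
F → hit
X → hit
K → miss, evict J, frames {F,W,X,P,K}
X → hit
Page faults: 12.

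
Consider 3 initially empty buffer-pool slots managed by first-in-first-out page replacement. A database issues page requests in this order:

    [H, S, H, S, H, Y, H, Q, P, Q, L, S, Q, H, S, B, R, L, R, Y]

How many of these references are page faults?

13

H: fault, frames (H)
S: fault, frames (H S)
H: hit
S: hit
H: hit
Y: fault, frames (H S Y)
H: hit
Q: fault, evict H, frames (S Y Q)
P: fault, evict S, frames (Y Q P)
Q: hit
L: fault, evict Y, frames (Q P L)
S: fault, evict Q, frames (P L S)
Q: fault, evict P, frames (L S Q)
H: fault, evict L, frames (S Q H)
S: hit
B: fault, evict S, frames (Q H B)
R: fault, evict Q, frames (H B R)
L: fault, evict H, frames (B R L)
R: hit
Y: fault, evict B, frames (R L Y)
Page faults: 13.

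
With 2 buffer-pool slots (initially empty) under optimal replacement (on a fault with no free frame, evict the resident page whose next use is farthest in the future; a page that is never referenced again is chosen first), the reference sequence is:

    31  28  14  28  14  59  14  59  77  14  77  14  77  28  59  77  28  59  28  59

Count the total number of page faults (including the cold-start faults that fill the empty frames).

31: fault, frames {31}
28: fault, frames {31,28}
14: fault, evict 31, frames {28,14}
28: hit
14: hit
59: fault, evict 28, frames {14,59}
14: hit
59: hit
77: fault, evict 59, frames {14,77}
14: hit
77: hit
14: hit
77: hit
28: fault, evict 14, frames {77,28}
59: fault, evict 28, frames {77,59}
77: hit
28: fault, evict 77, frames {59,28}
59: hit
28: hit
59: hit
Page faults: 8.

8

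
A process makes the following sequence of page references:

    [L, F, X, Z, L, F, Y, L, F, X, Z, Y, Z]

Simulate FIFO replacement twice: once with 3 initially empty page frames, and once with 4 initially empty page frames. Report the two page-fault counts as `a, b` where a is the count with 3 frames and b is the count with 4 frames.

9, 10

3 frames: F F F F F F F . . F F . . → 9 faults.
4 frames: F F F F . . F F F F F F . → 10 faults.
10 > 9: adding a frame increased faults — Belady's anomaly.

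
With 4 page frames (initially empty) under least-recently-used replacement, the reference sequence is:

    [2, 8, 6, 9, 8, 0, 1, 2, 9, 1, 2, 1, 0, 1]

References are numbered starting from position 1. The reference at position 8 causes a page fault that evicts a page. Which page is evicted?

9

pos 1: 2: miss, frames [2]
pos 2: 8: miss, frames [2, 8]
pos 3: 6: miss, frames [2, 8, 6]
pos 4: 9: miss, frames [2, 8, 6, 9]
pos 5: 8: hit
pos 6: 0: miss, evict 2, frames [6, 9, 8, 0]
pos 7: 1: miss, evict 6, frames [9, 8, 0, 1]
pos 8: 2: miss, evict 9, frames [8, 0, 1, 2]
At position 8, page 9 is evicted.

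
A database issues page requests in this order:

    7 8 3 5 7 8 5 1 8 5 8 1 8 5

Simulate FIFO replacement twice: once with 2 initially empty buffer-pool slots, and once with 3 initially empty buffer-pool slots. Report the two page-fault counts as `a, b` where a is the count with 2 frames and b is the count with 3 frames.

13, 8

2 frames: F F F F F F F F F F . F F F → 13 faults.
3 frames: F F F F F F . F . F . . . . → 8 faults.
8 < 13: adding a frame reduced faults, as is typical.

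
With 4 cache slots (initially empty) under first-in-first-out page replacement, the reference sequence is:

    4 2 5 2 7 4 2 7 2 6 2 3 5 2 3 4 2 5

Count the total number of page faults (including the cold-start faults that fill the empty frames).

4 -> miss, frames [4]
2 -> miss, frames [4, 2]
5 -> miss, frames [4, 2, 5]
2 -> hit
7 -> miss, frames [4, 2, 5, 7]
4 -> hit
2 -> hit
7 -> hit
2 -> hit
6 -> miss, evict 4, frames [2, 5, 7, 6]
2 -> hit
3 -> miss, evict 2, frames [5, 7, 6, 3]
5 -> hit
2 -> miss, evict 5, frames [7, 6, 3, 2]
3 -> hit
4 -> miss, evict 7, frames [6, 3, 2, 4]
2 -> hit
5 -> miss, evict 6, frames [3, 2, 4, 5]
Page faults: 9.

9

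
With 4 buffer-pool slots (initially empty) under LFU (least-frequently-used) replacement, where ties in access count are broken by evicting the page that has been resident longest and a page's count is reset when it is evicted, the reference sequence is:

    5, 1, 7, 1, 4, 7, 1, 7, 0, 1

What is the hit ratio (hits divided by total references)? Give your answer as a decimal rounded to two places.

5 -> miss, frames {5}
1 -> miss, frames {5,1}
7 -> miss, frames {5,1,7}
1 -> hit
4 -> miss, frames {5,1,7,4}
7 -> hit
1 -> hit
7 -> hit
0 -> miss, evict 5, frames {1,7,4,0}
1 -> hit
Hits: 5 of 10 references → 5/10 = 0.5000.

0.50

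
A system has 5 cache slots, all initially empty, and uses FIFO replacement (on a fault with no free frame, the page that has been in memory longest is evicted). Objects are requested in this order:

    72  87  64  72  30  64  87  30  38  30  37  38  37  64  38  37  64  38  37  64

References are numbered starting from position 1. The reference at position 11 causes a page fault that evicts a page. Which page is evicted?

pos 1: 72 -> miss, frames {72}
pos 2: 87 -> miss, frames {72,87}
pos 3: 64 -> miss, frames {72,87,64}
pos 4: 72 -> hit
pos 5: 30 -> miss, frames {72,87,64,30}
pos 6: 64 -> hit
pos 7: 87 -> hit
pos 8: 30 -> hit
pos 9: 38 -> miss, frames {72,87,64,30,38}
pos 10: 30 -> hit
pos 11: 37 -> miss, evict 72, frames {87,64,30,38,37}
At position 11, page 72 is evicted.

72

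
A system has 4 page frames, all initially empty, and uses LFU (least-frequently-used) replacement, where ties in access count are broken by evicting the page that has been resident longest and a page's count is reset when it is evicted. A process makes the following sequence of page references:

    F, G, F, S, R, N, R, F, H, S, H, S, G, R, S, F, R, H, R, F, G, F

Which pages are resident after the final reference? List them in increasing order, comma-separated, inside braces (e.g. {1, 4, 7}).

F: fault, frames (F)
G: fault, frames (F G)
F: hit
S: fault, frames (F G S)
R: fault, frames (F G S R)
N: fault, evict G, frames (F S R N)
R: hit
F: hit
H: fault, evict S, frames (F R N H)
S: fault, evict N, frames (F R H S)
H: hit
S: hit
G: fault, evict R, frames (F H S G)
R: fault, evict G, frames (F H S R)
S: hit
F: hit
R: hit
H: hit
R: hit
F: hit
G: fault, evict H, frames (F S R G)
F: hit

{F, G, R, S}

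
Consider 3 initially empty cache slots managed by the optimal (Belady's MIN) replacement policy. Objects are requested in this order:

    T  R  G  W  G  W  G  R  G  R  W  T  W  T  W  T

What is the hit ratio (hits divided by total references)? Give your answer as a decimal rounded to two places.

0.69

T: fault, frames {T}
R: fault, frames {T,R}
G: fault, frames {T,R,G}
W: fault, evict T, frames {R,G,W}
G: hit
W: hit
G: hit
R: hit
G: hit
R: hit
W: hit
T: fault, evict G, frames {R,W,T}
W: hit
T: hit
W: hit
T: hit
Hits: 11 of 16 references → 11/16 = 0.6875.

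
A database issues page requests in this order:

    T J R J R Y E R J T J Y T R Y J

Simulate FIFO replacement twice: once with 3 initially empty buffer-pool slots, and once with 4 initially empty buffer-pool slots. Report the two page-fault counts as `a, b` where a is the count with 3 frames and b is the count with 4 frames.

3 frames: F F F . . F F . F F . F . F . F → 10 faults.
4 frames: F F F . . F F . . F F . . F F . → 9 faults.
9 < 10: adding a frame reduced faults, as is typical.

10, 9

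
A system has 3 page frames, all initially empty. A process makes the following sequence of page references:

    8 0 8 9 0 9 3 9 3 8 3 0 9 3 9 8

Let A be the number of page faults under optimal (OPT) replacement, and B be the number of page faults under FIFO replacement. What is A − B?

Under OPT: F F . F . . F . . . . F . . . F → 6 faults.
Under FIFO: F F . F . . F . . F . F F F . F → 9 faults.
A − B = 6 − 9 = -3.

-3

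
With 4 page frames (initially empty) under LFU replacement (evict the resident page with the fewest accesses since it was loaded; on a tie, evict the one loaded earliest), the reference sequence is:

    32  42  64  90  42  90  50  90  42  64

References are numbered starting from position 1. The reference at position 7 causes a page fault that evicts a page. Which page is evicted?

32

pos 1: 32 -> miss, frames [32]
pos 2: 42 -> miss, frames [32, 42]
pos 3: 64 -> miss, frames [32, 42, 64]
pos 4: 90 -> miss, frames [32, 42, 64, 90]
pos 5: 42 -> hit
pos 6: 90 -> hit
pos 7: 50 -> miss, evict 32, frames [42, 64, 90, 50]
At position 7, page 32 is evicted.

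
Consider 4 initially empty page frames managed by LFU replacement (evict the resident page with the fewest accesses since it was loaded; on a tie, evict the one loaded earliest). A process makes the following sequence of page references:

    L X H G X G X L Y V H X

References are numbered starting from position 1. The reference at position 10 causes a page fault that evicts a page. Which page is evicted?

Y

pos 1: L -> miss, frames (L)
pos 2: X -> miss, frames (L X)
pos 3: H -> miss, frames (L X H)
pos 4: G -> miss, frames (L X H G)
pos 5: X -> hit
pos 6: G -> hit
pos 7: X -> hit
pos 8: L -> hit
pos 9: Y -> miss, evict H, frames (L X G Y)
pos 10: V -> miss, evict Y, frames (L X G V)
At position 10, page Y is evicted.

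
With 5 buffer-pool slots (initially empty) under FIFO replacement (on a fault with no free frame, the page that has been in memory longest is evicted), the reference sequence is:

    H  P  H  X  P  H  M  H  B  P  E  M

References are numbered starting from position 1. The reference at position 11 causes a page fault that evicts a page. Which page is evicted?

pos 1: H -> miss, frames {H}
pos 2: P -> miss, frames {H,P}
pos 3: H -> hit
pos 4: X -> miss, frames {H,P,X}
pos 5: P -> hit
pos 6: H -> hit
pos 7: M -> miss, frames {H,P,X,M}
pos 8: H -> hit
pos 9: B -> miss, frames {H,P,X,M,B}
pos 10: P -> hit
pos 11: E -> miss, evict H, frames {P,X,M,B,E}
At position 11, page H is evicted.

H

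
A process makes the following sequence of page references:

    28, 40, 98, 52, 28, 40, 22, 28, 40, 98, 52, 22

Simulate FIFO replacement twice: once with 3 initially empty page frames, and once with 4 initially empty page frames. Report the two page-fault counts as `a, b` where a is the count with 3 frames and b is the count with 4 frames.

3 frames: F F F F F F F . . F F . → 9 faults.
4 frames: F F F F . . F F F F F F → 10 faults.
10 > 9: adding a frame increased faults — Belady's anomaly.

9, 10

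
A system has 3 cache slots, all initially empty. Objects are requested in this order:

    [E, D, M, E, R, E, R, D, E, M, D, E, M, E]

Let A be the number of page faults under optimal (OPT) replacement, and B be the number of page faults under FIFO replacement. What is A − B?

Under OPT: F F F . F . . . . F . . . . → 5 faults.
Under FIFO: F F F . F F . F . F . . . . → 7 faults.
A − B = 5 − 7 = -2.

-2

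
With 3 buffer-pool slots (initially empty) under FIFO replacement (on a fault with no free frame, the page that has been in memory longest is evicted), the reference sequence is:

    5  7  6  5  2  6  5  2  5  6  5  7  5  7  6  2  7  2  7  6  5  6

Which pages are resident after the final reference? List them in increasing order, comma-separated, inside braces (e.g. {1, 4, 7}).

{2, 5, 6}

5: miss, frames {5}
7: miss, frames {5,7}
6: miss, frames {5,7,6}
5: hit
2: miss, evict 5, frames {7,6,2}
6: hit
5: miss, evict 7, frames {6,2,5}
2: hit
5: hit
6: hit
5: hit
7: miss, evict 6, frames {2,5,7}
5: hit
7: hit
6: miss, evict 2, frames {5,7,6}
2: miss, evict 5, frames {7,6,2}
7: hit
2: hit
7: hit
6: hit
5: miss, evict 7, frames {6,2,5}
6: hit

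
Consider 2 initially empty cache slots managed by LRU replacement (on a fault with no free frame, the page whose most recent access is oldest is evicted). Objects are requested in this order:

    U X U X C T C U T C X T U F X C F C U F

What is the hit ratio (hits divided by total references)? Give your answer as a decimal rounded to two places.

0.20

U → miss, frames {U}
X → miss, frames {U,X}
U → hit
X → hit
C → miss, evict U, frames {X,C}
T → miss, evict X, frames {C,T}
C → hit
U → miss, evict T, frames {C,U}
T → miss, evict C, frames {U,T}
C → miss, evict U, frames {T,C}
X → miss, evict T, frames {C,X}
T → miss, evict C, frames {X,T}
U → miss, evict X, frames {T,U}
F → miss, evict T, frames {U,F}
X → miss, evict U, frames {F,X}
C → miss, evict F, frames {X,C}
F → miss, evict X, frames {C,F}
C → hit
U → miss, evict F, frames {C,U}
F → miss, evict C, frames {U,F}
Hits: 4 of 20 references → 4/20 = 0.2000.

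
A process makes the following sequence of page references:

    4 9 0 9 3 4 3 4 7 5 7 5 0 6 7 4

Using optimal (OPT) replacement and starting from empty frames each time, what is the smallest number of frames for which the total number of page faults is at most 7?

f=1: 16 faults
f=2: 10 faults
f=3: 8 faults
f=4: 7 faults
f=5: 7 faults
f=6: 7 faults
f=7: 7 faults
Smallest f with faults ≤ 7 is 4.

4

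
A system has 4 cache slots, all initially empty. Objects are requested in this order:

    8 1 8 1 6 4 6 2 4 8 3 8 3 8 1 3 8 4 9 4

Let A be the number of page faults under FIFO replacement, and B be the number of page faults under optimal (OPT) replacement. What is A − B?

3

Under FIFO: F F . . F F . F . F F . . . F . . F F . → 10 faults.
Under OPT: F F . . F F . F . . F . . . . . . . F . → 7 faults.
A − B = 10 − 7 = 3.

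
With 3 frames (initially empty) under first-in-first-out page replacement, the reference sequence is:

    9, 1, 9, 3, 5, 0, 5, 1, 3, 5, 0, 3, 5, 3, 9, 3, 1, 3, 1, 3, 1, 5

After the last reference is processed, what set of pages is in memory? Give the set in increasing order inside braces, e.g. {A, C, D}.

{1, 3, 5}

9 -> miss, frames {9}
1 -> miss, frames {9,1}
9 -> hit
3 -> miss, frames {9,1,3}
5 -> miss, evict 9, frames {1,3,5}
0 -> miss, evict 1, frames {3,5,0}
5 -> hit
1 -> miss, evict 3, frames {5,0,1}
3 -> miss, evict 5, frames {0,1,3}
5 -> miss, evict 0, frames {1,3,5}
0 -> miss, evict 1, frames {3,5,0}
3 -> hit
5 -> hit
3 -> hit
9 -> miss, evict 3, frames {5,0,9}
3 -> miss, evict 5, frames {0,9,3}
1 -> miss, evict 0, frames {9,3,1}
3 -> hit
1 -> hit
3 -> hit
1 -> hit
5 -> miss, evict 9, frames {3,1,5}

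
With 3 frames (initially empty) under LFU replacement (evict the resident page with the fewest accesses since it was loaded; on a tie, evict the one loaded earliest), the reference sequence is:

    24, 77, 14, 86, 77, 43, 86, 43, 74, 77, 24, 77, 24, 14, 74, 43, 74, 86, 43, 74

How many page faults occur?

12

24: miss, frames (24)
77: miss, frames (24 77)
14: miss, frames (24 77 14)
86: miss, evict 24, frames (77 14 86)
77: hit
43: miss, evict 14, frames (77 86 43)
86: hit
43: hit
74: miss, evict 77, frames (86 43 74)
77: miss, evict 74, frames (86 43 77)
24: miss, evict 77, frames (86 43 24)
77: miss, evict 24, frames (86 43 77)
24: miss, evict 77, frames (86 43 24)
14: miss, evict 24, frames (86 43 14)
74: miss, evict 14, frames (86 43 74)
43: hit
74: hit
86: hit
43: hit
74: hit
Page faults: 12.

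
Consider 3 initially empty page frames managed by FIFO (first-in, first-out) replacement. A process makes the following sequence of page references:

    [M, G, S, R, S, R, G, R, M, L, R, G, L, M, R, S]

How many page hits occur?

7

M -> miss, frames (M)
G -> miss, frames (M G)
S -> miss, frames (M G S)
R -> miss, evict M, frames (G S R)
S -> hit
R -> hit
G -> hit
R -> hit
M -> miss, evict G, frames (S R M)
L -> miss, evict S, frames (R M L)
R -> hit
G -> miss, evict R, frames (M L G)
L -> hit
M -> hit
R -> miss, evict M, frames (L G R)
S -> miss, evict L, frames (G R S)
Hits: 7.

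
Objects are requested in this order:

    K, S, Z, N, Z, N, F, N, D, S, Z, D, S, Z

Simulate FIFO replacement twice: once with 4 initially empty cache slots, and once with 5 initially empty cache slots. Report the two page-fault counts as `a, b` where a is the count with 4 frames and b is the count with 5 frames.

4 frames: F F F F . . F . F F F . . . → 8 faults.
5 frames: F F F F . . F . F . . . . . → 6 faults.
6 < 8: adding a frame reduced faults, as is typical.

8, 6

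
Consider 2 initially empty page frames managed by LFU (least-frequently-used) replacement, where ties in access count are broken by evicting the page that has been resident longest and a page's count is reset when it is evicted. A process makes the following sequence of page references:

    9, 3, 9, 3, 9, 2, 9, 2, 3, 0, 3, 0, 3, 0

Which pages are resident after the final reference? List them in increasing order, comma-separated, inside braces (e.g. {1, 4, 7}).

9: fault, frames {9}
3: fault, frames {9,3}
9: hit
3: hit
9: hit
2: fault, evict 3, frames {9,2}
9: hit
2: hit
3: fault, evict 2, frames {9,3}
0: fault, evict 3, frames {9,0}
3: fault, evict 0, frames {9,3}
0: fault, evict 3, frames {9,0}
3: fault, evict 0, frames {9,3}
0: fault, evict 3, frames {9,0}

{0, 9}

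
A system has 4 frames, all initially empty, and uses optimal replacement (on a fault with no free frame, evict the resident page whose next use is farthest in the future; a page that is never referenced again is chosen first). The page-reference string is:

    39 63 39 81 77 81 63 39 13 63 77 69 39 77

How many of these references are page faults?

39 -> miss, frames {39}
63 -> miss, frames {39,63}
39 -> hit
81 -> miss, frames {39,63,81}
77 -> miss, frames {39,63,81,77}
81 -> hit
63 -> hit
39 -> hit
13 -> miss, evict 81, frames {39,63,77,13}
63 -> hit
77 -> hit
69 -> miss, evict 13, frames {39,63,77,69}
39 -> hit
77 -> hit
Page faults: 6.

6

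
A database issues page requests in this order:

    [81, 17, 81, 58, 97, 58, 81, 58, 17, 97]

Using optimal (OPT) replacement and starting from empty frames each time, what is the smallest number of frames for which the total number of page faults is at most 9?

2

f=1: 10 faults
f=2: 7 faults
f=3: 5 faults
f=4: 4 faults
Smallest f with faults ≤ 9 is 2.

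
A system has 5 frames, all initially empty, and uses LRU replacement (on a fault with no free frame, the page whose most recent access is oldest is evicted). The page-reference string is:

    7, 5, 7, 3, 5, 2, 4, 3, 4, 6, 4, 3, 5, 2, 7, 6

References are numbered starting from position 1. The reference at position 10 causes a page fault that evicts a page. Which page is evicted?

pos 1: 7 → fault, frames [7]
pos 2: 5 → fault, frames [7, 5]
pos 3: 7 → hit
pos 4: 3 → fault, frames [5, 7, 3]
pos 5: 5 → hit
pos 6: 2 → fault, frames [7, 3, 5, 2]
pos 7: 4 → fault, frames [7, 3, 5, 2, 4]
pos 8: 3 → hit
pos 9: 4 → hit
pos 10: 6 → fault, evict 7, frames [5, 2, 3, 4, 6]
At position 10, page 7 is evicted.

7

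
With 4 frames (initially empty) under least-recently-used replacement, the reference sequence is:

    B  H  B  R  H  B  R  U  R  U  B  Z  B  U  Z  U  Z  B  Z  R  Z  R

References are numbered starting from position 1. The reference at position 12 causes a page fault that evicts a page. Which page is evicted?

H

pos 1: B -> miss, frames [B]
pos 2: H -> miss, frames [B, H]
pos 3: B -> hit
pos 4: R -> miss, frames [H, B, R]
pos 5: H -> hit
pos 6: B -> hit
pos 7: R -> hit
pos 8: U -> miss, frames [H, B, R, U]
pos 9: R -> hit
pos 10: U -> hit
pos 11: B -> hit
pos 12: Z -> miss, evict H, frames [R, U, B, Z]
At position 12, page H is evicted.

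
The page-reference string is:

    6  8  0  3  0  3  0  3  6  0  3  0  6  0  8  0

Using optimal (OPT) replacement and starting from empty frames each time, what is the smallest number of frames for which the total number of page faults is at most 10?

2

f=1: 16 faults
f=2: 8 faults
f=3: 5 faults
f=4: 4 faults
Smallest f with faults ≤ 10 is 2.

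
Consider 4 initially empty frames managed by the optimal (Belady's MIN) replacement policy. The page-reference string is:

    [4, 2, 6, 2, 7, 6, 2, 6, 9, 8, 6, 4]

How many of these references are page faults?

6

4: miss, frames (4)
2: miss, frames (4 2)
6: miss, frames (4 2 6)
2: hit
7: miss, frames (4 2 6 7)
6: hit
2: hit
6: hit
9: miss, evict 7, frames (4 2 6 9)
8: miss, evict 9, frames (4 2 6 8)
6: hit
4: hit
Page faults: 6.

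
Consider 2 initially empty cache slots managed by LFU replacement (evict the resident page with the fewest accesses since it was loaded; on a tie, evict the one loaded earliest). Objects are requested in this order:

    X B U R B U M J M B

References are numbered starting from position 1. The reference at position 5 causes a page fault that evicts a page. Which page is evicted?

U

pos 1: X → fault, frames {X}
pos 2: B → fault, frames {X,B}
pos 3: U → fault, evict X, frames {B,U}
pos 4: R → fault, evict B, frames {U,R}
pos 5: B → fault, evict U, frames {R,B}
At position 5, page U is evicted.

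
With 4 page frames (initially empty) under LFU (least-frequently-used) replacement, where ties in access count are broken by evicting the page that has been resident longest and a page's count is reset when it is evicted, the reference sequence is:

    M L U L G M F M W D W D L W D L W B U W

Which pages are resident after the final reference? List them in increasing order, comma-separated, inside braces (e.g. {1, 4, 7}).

{D, L, U, W}

M: fault, frames {M}
L: fault, frames {M,L}
U: fault, frames {M,L,U}
L: hit
G: fault, frames {M,L,U,G}
M: hit
F: fault, evict U, frames {M,L,G,F}
M: hit
W: fault, evict G, frames {M,L,F,W}
D: fault, evict F, frames {M,L,W,D}
W: hit
D: hit
L: hit
W: hit
D: hit
L: hit
W: hit
B: fault, evict M, frames {L,W,D,B}
U: fault, evict B, frames {L,W,D,U}
W: hit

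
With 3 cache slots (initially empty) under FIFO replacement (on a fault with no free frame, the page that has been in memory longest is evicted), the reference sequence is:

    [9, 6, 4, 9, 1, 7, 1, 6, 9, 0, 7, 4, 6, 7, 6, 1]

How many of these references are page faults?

9 → miss, frames {9}
6 → miss, frames {9,6}
4 → miss, frames {9,6,4}
9 → hit
1 → miss, evict 9, frames {6,4,1}
7 → miss, evict 6, frames {4,1,7}
1 → hit
6 → miss, evict 4, frames {1,7,6}
9 → miss, evict 1, frames {7,6,9}
0 → miss, evict 7, frames {6,9,0}
7 → miss, evict 6, frames {9,0,7}
4 → miss, evict 9, frames {0,7,4}
6 → miss, evict 0, frames {7,4,6}
7 → hit
6 → hit
1 → miss, evict 7, frames {4,6,1}
Page faults: 12.

12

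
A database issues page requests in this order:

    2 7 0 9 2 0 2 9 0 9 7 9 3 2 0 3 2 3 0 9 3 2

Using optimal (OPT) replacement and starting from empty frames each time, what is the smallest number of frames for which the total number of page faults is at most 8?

3

f=1: 22 faults
f=2: 14 faults
f=3: 8 faults
f=4: 5 faults
f=5: 5 faults
Smallest f with faults ≤ 8 is 3.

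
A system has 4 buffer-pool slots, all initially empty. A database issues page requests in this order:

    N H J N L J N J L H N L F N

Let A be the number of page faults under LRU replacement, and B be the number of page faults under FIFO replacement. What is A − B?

Under LRU: F F F . F . . . . . . . F . → 5 faults.
Under FIFO: F F F . F . . . . . . . F F → 6 faults.
A − B = 5 − 6 = -1.

-1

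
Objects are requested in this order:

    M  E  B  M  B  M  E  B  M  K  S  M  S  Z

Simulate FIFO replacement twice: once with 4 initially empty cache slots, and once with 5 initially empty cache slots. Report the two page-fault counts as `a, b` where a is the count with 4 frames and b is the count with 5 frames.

4 frames: F F F . . . . . . F F F . F → 7 faults.
5 frames: F F F . . . . . . F F . . F → 6 faults.
6 < 7: adding a frame reduced faults, as is typical.

7, 6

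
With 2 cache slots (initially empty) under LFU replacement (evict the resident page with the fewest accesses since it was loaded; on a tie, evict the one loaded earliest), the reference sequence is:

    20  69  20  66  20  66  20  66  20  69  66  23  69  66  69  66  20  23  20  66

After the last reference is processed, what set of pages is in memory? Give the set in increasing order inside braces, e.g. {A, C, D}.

{20, 66}

20 → miss, frames (20)
69 → miss, frames (20 69)
20 → hit
66 → miss, evict 69, frames (20 66)
20 → hit
66 → hit
20 → hit
66 → hit
20 → hit
69 → miss, evict 66, frames (20 69)
66 → miss, evict 69, frames (20 66)
23 → miss, evict 66, frames (20 23)
69 → miss, evict 23, frames (20 69)
66 → miss, evict 69, frames (20 66)
69 → miss, evict 66, frames (20 69)
66 → miss, evict 69, frames (20 66)
20 → hit
23 → miss, evict 66, frames (20 23)
20 → hit
66 → miss, evict 23, frames (20 66)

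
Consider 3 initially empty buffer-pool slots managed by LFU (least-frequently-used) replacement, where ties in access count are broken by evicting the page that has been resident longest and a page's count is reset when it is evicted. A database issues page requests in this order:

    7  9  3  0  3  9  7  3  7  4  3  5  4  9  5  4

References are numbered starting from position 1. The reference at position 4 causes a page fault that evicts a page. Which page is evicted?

7

pos 1: 7 → fault, frames (7)
pos 2: 9 → fault, frames (7 9)
pos 3: 3 → fault, frames (7 9 3)
pos 4: 0 → fault, evict 7, frames (9 3 0)
At position 4, page 7 is evicted.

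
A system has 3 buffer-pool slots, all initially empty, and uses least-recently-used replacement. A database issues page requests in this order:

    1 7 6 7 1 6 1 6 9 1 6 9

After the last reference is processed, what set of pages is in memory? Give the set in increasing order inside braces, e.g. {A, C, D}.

{1, 6, 9}

1 → fault, frames (1)
7 → fault, frames (1 7)
6 → fault, frames (1 7 6)
7 → hit
1 → hit
6 → hit
1 → hit
6 → hit
9 → fault, evict 7, frames (1 6 9)
1 → hit
6 → hit
9 → hit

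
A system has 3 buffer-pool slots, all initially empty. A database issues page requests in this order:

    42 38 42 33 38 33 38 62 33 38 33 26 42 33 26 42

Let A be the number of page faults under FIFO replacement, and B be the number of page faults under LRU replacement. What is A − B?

Under FIFO: F F . F . . . F . . . F F F . . → 7 faults.
Under LRU: F F . F . . . F . . . F F . . . → 6 faults.
A − B = 7 − 6 = 1.

1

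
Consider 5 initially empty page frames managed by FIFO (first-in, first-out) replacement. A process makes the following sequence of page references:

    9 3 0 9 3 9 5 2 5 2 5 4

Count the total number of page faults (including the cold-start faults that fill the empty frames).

6

9 -> fault, frames [9]
3 -> fault, frames [9, 3]
0 -> fault, frames [9, 3, 0]
9 -> hit
3 -> hit
9 -> hit
5 -> fault, frames [9, 3, 0, 5]
2 -> fault, frames [9, 3, 0, 5, 2]
5 -> hit
2 -> hit
5 -> hit
4 -> fault, evict 9, frames [3, 0, 5, 2, 4]
Page faults: 6.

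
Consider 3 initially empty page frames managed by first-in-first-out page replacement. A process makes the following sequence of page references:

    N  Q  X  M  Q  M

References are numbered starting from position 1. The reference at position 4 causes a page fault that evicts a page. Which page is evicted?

N

pos 1: N -> miss, frames (N)
pos 2: Q -> miss, frames (N Q)
pos 3: X -> miss, frames (N Q X)
pos 4: M -> miss, evict N, frames (Q X M)
At position 4, page N is evicted.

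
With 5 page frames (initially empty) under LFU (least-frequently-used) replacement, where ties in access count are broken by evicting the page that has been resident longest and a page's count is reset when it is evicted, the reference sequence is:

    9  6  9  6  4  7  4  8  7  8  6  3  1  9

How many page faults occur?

9 → miss, frames (9)
6 → miss, frames (9 6)
9 → hit
6 → hit
4 → miss, frames (9 6 4)
7 → miss, frames (9 6 4 7)
4 → hit
8 → miss, frames (9 6 4 7 8)
7 → hit
8 → hit
6 → hit
3 → miss, evict 9, frames (6 4 7 8 3)
1 → miss, evict 3, frames (6 4 7 8 1)
9 → miss, evict 1, frames (6 4 7 8 9)
Page faults: 8.

8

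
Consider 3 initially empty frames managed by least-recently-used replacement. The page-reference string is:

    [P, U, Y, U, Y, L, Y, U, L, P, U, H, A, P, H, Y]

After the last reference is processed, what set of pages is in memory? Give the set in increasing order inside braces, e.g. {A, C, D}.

{H, P, Y}

P: fault, frames [P]
U: fault, frames [P, U]
Y: fault, frames [P, U, Y]
U: hit
Y: hit
L: fault, evict P, frames [U, Y, L]
Y: hit
U: hit
L: hit
P: fault, evict Y, frames [U, L, P]
U: hit
H: fault, evict L, frames [P, U, H]
A: fault, evict P, frames [U, H, A]
P: fault, evict U, frames [H, A, P]
H: hit
Y: fault, evict A, frames [P, H, Y]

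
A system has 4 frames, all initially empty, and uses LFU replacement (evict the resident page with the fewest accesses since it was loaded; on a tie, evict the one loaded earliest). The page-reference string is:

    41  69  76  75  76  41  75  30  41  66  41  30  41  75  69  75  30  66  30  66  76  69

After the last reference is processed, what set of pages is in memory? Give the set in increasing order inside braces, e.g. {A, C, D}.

{41, 69, 75, 76}

41 -> miss, frames {41}
69 -> miss, frames {41,69}
76 -> miss, frames {41,69,76}
75 -> miss, frames {41,69,76,75}
76 -> hit
41 -> hit
75 -> hit
30 -> miss, evict 69, frames {41,76,75,30}
41 -> hit
66 -> miss, evict 30, frames {41,76,75,66}
41 -> hit
30 -> miss, evict 66, frames {41,76,75,30}
41 -> hit
75 -> hit
69 -> miss, evict 30, frames {41,76,75,69}
75 -> hit
30 -> miss, evict 69, frames {41,76,75,30}
66 -> miss, evict 30, frames {41,76,75,66}
30 -> miss, evict 66, frames {41,76,75,30}
66 -> miss, evict 30, frames {41,76,75,66}
76 -> hit
69 -> miss, evict 66, frames {41,76,75,69}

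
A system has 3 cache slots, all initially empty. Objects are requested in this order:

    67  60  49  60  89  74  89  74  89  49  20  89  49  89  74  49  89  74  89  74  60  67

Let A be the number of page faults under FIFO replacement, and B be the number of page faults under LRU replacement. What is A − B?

Under FIFO: F F F . F F . . . . F . F F F . . . . . F F → 11 faults.
Under LRU: F F F . F F . . . F F . . . F . . . . . F F → 10 faults.
A − B = 11 − 10 = 1.

1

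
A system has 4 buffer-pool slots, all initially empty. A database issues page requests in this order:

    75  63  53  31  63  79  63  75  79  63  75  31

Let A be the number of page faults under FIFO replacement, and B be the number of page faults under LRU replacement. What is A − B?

1

Under FIFO: F F F F . F . F . F . . → 7 faults.
Under LRU: F F F F . F . F . . . . → 6 faults.
A − B = 7 − 6 = 1.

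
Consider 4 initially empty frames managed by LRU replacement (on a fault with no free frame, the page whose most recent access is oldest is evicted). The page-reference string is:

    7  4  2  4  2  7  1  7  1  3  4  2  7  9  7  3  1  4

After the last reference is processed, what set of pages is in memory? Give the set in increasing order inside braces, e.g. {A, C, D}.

7 -> fault, frames {7}
4 -> fault, frames {7,4}
2 -> fault, frames {7,4,2}
4 -> hit
2 -> hit
7 -> hit
1 -> fault, frames {4,2,7,1}
7 -> hit
1 -> hit
3 -> fault, evict 4, frames {2,7,1,3}
4 -> fault, evict 2, frames {7,1,3,4}
2 -> fault, evict 7, frames {1,3,4,2}
7 -> fault, evict 1, frames {3,4,2,7}
9 -> fault, evict 3, frames {4,2,7,9}
7 -> hit
3 -> fault, evict 4, frames {2,9,7,3}
1 -> fault, evict 2, frames {9,7,3,1}
4 -> fault, evict 9, frames {7,3,1,4}

{1, 3, 4, 7}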